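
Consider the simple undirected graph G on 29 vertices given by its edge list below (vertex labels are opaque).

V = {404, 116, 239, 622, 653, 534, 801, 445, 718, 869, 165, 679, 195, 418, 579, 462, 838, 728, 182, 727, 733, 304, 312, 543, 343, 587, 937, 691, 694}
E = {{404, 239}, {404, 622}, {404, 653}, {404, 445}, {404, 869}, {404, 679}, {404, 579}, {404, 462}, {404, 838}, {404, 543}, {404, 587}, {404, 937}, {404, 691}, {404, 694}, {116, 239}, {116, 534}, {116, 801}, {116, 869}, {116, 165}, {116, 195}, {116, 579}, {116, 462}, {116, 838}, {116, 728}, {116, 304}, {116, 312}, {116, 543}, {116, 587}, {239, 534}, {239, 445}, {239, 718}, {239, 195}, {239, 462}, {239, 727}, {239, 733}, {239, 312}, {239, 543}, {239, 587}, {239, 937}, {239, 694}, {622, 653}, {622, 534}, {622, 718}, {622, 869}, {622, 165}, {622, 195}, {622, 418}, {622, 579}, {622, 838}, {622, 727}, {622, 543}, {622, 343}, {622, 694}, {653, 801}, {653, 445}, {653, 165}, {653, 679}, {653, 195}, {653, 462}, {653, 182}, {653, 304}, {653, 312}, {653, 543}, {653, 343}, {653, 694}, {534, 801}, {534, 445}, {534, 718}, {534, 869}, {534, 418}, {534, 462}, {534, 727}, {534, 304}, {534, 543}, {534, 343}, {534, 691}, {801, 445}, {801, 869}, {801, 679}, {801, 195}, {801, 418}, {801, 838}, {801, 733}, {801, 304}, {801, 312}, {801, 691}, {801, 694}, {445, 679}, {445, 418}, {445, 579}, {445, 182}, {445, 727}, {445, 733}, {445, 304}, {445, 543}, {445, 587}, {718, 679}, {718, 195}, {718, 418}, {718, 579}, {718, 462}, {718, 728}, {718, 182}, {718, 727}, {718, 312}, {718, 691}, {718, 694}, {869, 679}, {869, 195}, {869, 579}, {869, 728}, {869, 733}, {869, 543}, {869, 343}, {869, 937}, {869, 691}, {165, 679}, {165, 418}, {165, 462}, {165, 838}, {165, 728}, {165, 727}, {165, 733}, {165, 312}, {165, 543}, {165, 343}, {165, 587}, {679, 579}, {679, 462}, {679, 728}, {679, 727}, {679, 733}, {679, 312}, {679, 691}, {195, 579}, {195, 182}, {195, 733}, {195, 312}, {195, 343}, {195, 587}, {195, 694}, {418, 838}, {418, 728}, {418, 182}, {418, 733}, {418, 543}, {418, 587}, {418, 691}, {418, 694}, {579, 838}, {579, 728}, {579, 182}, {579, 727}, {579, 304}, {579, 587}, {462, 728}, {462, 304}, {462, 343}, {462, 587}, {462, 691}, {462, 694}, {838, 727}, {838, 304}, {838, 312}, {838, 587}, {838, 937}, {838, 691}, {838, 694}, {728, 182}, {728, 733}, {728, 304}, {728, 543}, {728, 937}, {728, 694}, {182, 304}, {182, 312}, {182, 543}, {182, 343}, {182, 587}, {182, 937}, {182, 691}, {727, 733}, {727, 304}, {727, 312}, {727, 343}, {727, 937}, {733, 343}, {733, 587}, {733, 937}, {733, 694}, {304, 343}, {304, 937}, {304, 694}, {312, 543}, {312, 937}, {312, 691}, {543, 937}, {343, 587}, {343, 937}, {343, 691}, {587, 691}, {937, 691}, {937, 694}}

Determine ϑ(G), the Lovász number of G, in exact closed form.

Vertex 462 has 14 neighbors: 404, 116, 239, 653, 534, 718, 165, 679, 728, 304, 343, 587, 691, 694.
Vertex 587 has 14 neighbors: 404, 116, 239, 445, 165, 195, 418, 579, 462, 838, 182, 733, 343, 691.
N(838) = {404, 116, 622, 801, 165, 418, 579, 727, 304, 312, 587, 937, 691, 694}, |N(838)| = 14.
deg(733) = 14; N(733) = {239, 801, 445, 869, 165, 679, 195, 418, 728, 727, 343, 587, 937, 694}.
deg(v) = 14 for all v (|V|=29); strongly regular (29,14,6,7).
The 3 distinct eigenvalues: [14.0, 2.193, -3.193].
λ_max=14, λ_min=-sqrt(29)/2 - 1/2; ϑ = −29·λ_min/(λ_max−λ_min) = sqrt(29).
Numerically 5.38516481.

sqrt(29)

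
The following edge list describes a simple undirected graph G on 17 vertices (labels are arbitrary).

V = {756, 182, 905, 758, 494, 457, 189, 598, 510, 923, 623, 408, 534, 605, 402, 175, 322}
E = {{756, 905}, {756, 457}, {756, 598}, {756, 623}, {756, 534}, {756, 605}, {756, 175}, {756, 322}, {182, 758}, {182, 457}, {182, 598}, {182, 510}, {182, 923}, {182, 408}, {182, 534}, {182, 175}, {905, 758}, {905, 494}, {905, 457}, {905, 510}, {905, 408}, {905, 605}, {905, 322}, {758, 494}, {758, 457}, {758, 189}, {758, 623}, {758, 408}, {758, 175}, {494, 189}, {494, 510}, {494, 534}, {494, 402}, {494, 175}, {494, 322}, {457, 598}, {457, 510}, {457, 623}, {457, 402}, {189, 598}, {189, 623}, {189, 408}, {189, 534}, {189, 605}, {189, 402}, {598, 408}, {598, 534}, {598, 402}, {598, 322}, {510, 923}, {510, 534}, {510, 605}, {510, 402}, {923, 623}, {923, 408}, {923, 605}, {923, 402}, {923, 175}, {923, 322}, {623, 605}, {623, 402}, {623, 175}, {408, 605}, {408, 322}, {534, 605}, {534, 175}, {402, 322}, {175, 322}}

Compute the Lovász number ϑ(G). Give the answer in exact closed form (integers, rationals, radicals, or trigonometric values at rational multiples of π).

N(322) = {756, 905, 494, 598, 923, 408, 402, 175}, |N(322)| = 8.
N(494) = {905, 758, 189, 510, 534, 402, 175, 322}, |N(494)| = 8.
deg(758) = 8; N(758) = {182, 905, 494, 457, 189, 623, 408, 175}.
N(534) = {756, 182, 494, 189, 598, 510, 605, 175}, |N(534)| = 8.
deg(v) = 8 for all v (|V|=17); SR(17,8,3,4) — a Paley graph.
spec(A) ≈ [8.0, 1.562, -2.562] (distinct, 3 d.p.).
Lovász (edge-transitive): ϑ = −17·(-sqrt(17)/2 - 1/2)/((8)−(-sqrt(17)/2 - 1/2)) = sqrt(17).
Numerically 4.1231.

sqrt(17)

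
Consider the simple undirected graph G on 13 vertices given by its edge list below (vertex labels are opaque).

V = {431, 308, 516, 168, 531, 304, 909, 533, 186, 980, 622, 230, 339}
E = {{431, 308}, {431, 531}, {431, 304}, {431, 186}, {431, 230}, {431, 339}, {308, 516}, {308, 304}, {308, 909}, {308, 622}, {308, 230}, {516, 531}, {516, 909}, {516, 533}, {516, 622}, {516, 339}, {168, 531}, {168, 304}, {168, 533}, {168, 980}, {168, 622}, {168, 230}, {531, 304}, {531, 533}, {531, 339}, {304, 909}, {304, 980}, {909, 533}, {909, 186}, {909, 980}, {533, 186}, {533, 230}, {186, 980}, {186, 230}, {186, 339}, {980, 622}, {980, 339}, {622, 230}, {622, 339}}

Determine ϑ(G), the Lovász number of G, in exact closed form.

N(980) = {168, 304, 909, 186, 622, 339}, |N(980)| = 6.
N(622) = {308, 516, 168, 980, 230, 339}, |N(622)| = 6.
Vertex 339 has 6 neighbors: 431, 516, 531, 186, 980, 622.
deg(168) = 6; N(168) = {531, 304, 533, 980, 622, 230}.
Regular of degree 6 on 13 vertices: Paley(13): SR with (k,λ,μ)=(6,2,3).
spec(A) ≈ [6.0, 1.303, -2.303] (distinct, 3 d.p.).
Lovász (edge-transitive): ϑ = −13·(-sqrt(13)/2 - 1/2)/((6)−(-sqrt(13)/2 - 1/2)) = sqrt(13).
≈ 3.60555 (to 5 d.p.).

sqrt(13)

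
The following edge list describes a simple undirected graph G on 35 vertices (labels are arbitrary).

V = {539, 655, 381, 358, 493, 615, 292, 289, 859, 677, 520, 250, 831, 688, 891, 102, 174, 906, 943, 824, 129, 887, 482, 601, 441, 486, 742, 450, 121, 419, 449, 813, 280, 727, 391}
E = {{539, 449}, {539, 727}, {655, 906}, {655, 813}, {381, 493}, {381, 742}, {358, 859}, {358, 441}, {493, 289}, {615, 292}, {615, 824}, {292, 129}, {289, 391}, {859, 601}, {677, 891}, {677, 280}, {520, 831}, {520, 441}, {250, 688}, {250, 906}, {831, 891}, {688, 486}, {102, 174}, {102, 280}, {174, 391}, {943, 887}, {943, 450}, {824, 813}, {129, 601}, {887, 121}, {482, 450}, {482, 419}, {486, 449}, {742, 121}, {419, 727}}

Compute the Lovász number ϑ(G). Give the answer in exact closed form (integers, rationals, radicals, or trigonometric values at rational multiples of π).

35*cos(pi/35)/(cos(pi/35) + 1)

deg(450) = 2; N(450) = {943, 482}.
Vertex 486 has 2 neighbors: 688, 449.
deg(292) = 2; N(292) = {615, 129}.
N(727) = {539, 419}, |N(727)| = 2.
G on 35 vertices is 2-regular; connected 2-regular on 35 ⇒ C_{35}.
A has 18 distinct eigenvalues ≈ [2.0, 1.96786, 1.87247, 1.7169, 1.50614, 1.24698, 0.94774, 0.61803, 0.26847, -0.08973, -0.44504, -0.78605, -1.10179, -1.38213, -1.61803, -1.80194, -1.92793, -1.99195].
ϑ = −N·λ_min/(λ_max−λ_min) = −35·(-2*cos(pi/35))/(2−(-2*cos(pi/35))) = 35*cos(pi/35)/(cos(pi/35) + 1).
ϑ(G) ≈ 17.4647.
Sandwich: α(G)=17 ≤ ϑ(G)=35*cos(pi/35)/(cos(pi/35) + 1) ≤ χ(Ḡ)=18 (both strict).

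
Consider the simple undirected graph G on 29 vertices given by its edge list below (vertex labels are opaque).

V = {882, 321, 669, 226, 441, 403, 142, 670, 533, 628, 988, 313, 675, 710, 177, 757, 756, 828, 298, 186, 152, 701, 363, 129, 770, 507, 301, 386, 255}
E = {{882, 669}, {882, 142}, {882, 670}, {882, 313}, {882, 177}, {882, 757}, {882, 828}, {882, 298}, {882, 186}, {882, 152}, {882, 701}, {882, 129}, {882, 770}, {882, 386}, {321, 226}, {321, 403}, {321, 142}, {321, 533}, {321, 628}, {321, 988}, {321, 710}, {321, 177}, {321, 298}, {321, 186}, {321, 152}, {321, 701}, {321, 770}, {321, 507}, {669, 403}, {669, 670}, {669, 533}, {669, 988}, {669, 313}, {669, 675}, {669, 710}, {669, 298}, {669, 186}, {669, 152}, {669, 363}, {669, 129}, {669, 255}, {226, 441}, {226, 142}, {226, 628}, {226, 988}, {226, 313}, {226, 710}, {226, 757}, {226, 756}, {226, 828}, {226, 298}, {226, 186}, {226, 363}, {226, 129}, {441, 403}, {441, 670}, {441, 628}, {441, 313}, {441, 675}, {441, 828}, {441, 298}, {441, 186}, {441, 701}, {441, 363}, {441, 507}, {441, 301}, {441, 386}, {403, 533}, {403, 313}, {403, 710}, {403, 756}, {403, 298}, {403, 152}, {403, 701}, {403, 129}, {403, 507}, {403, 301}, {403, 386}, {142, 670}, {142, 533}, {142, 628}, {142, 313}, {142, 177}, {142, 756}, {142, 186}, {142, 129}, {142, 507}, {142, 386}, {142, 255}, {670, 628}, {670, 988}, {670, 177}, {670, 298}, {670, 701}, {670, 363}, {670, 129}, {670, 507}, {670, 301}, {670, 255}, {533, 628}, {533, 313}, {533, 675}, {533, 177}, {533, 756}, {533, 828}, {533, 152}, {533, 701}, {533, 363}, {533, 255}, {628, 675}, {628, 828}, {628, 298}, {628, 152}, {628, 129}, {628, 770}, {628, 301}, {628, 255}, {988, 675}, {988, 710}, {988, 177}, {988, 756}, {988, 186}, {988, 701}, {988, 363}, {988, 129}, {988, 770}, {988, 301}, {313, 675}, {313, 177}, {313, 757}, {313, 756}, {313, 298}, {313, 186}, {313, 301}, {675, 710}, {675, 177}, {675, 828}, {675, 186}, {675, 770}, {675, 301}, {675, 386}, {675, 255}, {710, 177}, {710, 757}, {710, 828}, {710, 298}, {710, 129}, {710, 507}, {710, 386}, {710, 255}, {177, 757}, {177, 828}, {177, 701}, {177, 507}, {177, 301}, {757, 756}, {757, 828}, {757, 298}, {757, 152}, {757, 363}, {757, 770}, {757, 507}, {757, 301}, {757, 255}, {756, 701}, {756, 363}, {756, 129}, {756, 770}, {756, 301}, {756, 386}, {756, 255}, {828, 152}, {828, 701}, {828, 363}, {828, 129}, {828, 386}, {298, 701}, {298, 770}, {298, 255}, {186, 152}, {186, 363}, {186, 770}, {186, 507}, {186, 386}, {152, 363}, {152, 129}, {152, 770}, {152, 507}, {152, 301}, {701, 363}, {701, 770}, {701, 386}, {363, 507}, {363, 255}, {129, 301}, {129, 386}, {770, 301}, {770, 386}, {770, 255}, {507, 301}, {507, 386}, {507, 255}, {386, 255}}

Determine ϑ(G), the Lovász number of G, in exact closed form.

N(675) = {669, 441, 533, 628, 988, 313, 710, 177, 828, 186, 770, 301, 386, 255}, |N(675)| = 14.
Vertex 701 has 14 neighbors: 882, 321, 441, 403, 670, 533, 988, 177, 756, 828, 298, 363, 770, 386.
Vertex 186 has 14 neighbors: 882, 321, 669, 226, 441, 142, 988, 313, 675, 152, 363, 770, 507, 386.
Vertex 441 has 14 neighbors: 226, 403, 670, 628, 313, 675, 828, 298, 186, 701, 363, 507, 301, 386.
14-regular, N=29; SR(29,14,6,7) — a Paley graph.
A has 3 distinct eigenvalues ≈ [14.0, 2.19258, -3.19258].
Lovász: ϑ = −29(-sqrt(29)/2 - 1/2)/(14+-(-sqrt(29)/2 - 1/2)) = sqrt(29).
≈ 5.385164807 (to 9 d.p.).

sqrt(29)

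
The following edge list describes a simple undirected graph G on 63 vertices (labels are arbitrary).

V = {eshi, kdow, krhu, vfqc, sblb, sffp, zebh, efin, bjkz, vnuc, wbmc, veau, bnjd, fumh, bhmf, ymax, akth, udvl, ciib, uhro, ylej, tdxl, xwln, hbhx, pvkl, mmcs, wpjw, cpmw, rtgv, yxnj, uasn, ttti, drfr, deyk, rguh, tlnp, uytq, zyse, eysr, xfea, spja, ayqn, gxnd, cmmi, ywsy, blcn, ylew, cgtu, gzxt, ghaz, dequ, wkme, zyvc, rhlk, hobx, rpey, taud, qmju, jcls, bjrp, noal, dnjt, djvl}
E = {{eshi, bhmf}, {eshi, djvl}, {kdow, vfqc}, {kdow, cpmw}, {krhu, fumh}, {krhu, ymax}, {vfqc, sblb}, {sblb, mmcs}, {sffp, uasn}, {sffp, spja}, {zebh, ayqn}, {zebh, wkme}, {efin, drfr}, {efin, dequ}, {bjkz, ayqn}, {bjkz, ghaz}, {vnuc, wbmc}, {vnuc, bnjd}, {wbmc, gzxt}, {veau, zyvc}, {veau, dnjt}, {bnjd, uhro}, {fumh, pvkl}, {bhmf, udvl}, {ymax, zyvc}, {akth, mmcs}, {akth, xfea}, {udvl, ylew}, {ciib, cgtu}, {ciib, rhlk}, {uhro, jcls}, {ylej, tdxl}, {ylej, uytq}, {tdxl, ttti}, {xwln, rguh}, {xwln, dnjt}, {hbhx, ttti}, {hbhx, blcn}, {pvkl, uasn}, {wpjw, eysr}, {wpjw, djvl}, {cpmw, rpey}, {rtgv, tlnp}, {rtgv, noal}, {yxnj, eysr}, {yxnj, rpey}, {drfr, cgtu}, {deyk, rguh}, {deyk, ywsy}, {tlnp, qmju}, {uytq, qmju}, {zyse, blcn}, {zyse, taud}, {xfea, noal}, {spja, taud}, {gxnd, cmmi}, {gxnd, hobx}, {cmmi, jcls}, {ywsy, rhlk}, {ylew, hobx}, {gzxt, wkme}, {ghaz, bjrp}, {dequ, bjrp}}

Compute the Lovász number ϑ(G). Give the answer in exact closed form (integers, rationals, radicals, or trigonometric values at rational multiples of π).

N(ttti) = {tdxl, hbhx}, |N(ttti)| = 2.
deg(sffp) = 2; N(sffp) = {uasn, spja}.
deg(rpey) = 2; N(rpey) = {cpmw, yxnj}.
deg(eysr) = 2; N(eysr) = {wpjw, yxnj}.
deg(v) = 2 for all v (|V|=63); the odd cycle C_{63}.
The 32 distinct eigenvalues: [2.0, 1.99006, 1.96034, 1.91115, 1.84295, 1.75644, 1.65248, 1.53209, 1.39647, 1.24698, 1.08509, 0.91242, 0.73068, 0.54168, 0.3473, 0.14946, -0.04986, -0.24869, -0.44504, -0.63697, -0.82257, -1.0, -1.16749, -1.32337, -1.4661, -1.59427, -1.70658, -1.80194, -1.87939, -1.93815, -1.97766, -1.99751].
With N=63: ϑ(G) = 63·(-(-1)*2*cos(pi/63))/(2−(-2*cos(pi/63))) = 63*cos(pi/63)/(cos(pi/63) + 1).
≈ 31.4804093 (to 7 d.p.).
Lovász sandwich 31 ≤ 63*cos(pi/63)/(cos(pi/63) + 1) ≤ 32: both strict.

63*cos(pi/63)/(cos(pi/63) + 1)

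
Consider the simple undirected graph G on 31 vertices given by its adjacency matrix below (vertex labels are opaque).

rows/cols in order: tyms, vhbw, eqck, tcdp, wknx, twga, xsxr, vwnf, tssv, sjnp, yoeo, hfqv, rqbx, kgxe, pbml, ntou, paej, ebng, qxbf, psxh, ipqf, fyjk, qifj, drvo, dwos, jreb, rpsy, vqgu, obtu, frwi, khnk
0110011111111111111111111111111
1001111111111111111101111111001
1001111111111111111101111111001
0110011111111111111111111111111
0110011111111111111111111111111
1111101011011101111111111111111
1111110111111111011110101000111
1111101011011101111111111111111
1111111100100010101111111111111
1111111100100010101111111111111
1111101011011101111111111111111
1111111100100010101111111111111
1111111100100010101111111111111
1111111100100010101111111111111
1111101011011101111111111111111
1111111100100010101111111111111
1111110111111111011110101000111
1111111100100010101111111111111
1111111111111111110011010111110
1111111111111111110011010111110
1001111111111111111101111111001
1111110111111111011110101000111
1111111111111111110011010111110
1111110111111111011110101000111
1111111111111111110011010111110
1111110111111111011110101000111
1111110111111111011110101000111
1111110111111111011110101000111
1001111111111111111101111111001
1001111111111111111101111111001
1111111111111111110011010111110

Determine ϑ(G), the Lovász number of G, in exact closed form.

7

deg(ntou) = 24; N(ntou) = {tyms, vhbw, eqck, tcdp, wknx, twga, xsxr, vwnf, yoeo, pbml, paej, qxbf, psxh, ipqf, fyjk, qifj, drvo, dwos, jreb, rpsy, vqgu, obtu, frwi, khnk}.
deg(xsxr) = 24; N(xsxr) = {tyms, vhbw, eqck, tcdp, wknx, twga, vwnf, tssv, sjnp, yoeo, hfqv, rqbx, kgxe, pbml, ntou, ebng, qxbf, psxh, ipqf, qifj, dwos, obtu, frwi, khnk}.
Vertex tyms has 28 neighbors: vhbw, eqck, twga, xsxr, vwnf, tssv, sjnp, yoeo, hfqv, rqbx, kgxe, pbml, ntou, paej, ebng, qxbf, psxh, ipqf, fyjk, qifj, drvo, dwos, jreb, rpsy, vqgu, obtu, frwi, khnk.
deg(psxh) = 26; N(psxh) = {tyms, vhbw, eqck, tcdp, wknx, twga, xsxr, vwnf, tssv, sjnp, yoeo, hfqv, rqbx, kgxe, pbml, ntou, paej, ebng, ipqf, fyjk, drvo, jreb, rpsy, vqgu, obtu, frwi}.
6 parts of sizes [7, 7, 5, 5, 4, 3]; α(G) = 7 = ϑ (perfect).
ϑ(G) ≈ 7.000000.
Check 7 ≤ 7 ≤ 7: collapsed.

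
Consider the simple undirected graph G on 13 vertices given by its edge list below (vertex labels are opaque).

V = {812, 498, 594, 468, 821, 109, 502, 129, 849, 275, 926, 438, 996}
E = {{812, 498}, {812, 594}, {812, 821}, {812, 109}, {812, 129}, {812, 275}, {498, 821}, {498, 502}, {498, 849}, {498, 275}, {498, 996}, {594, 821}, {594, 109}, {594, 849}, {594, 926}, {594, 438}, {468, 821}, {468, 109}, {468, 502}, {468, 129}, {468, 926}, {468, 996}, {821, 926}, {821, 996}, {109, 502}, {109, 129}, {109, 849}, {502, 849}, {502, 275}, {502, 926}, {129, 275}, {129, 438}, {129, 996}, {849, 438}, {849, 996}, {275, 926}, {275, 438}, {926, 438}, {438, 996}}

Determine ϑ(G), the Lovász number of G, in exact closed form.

deg(468) = 6; N(468) = {821, 109, 502, 129, 926, 996}.
Vertex 275 has 6 neighbors: 812, 498, 502, 129, 926, 438.
deg(109) = 6; N(109) = {812, 594, 468, 502, 129, 849}.
Vertex 502 has 6 neighbors: 498, 468, 109, 849, 275, 926.
G on 13 vertices is 6-regular; strongly regular (13,6,2,3).
spec(A) ≈ [6.0, 1.3028, -2.3028] (distinct, 4 d.p.).
−13·(-sqrt(13)/2 - 1/2) / ((6)−(-sqrt(13)/2 - 1/2)) = sqrt(13) = ϑ(G).
ϑ(G) ≈ 3.6055513.

sqrt(13)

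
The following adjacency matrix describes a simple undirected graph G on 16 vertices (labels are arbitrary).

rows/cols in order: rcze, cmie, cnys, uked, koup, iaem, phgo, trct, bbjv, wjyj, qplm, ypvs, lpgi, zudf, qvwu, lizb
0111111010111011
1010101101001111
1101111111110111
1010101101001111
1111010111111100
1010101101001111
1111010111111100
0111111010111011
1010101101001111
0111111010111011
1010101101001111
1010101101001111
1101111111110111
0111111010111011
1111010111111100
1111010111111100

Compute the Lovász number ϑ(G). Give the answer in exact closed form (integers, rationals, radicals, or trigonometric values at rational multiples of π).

6

N(ypvs) = {rcze, cnys, koup, phgo, trct, wjyj, lpgi, zudf, qvwu, lizb}, |N(ypvs)| = 10.
N(cmie) = {rcze, cnys, koup, phgo, trct, wjyj, lpgi, zudf, qvwu, lizb}, |N(cmie)| = 10.
Vertex bbjv has 10 neighbors: rcze, cnys, koup, phgo, trct, wjyj, lpgi, zudf, qvwu, lizb.
N(qvwu) = {rcze, cmie, cnys, uked, iaem, trct, bbjv, wjyj, qplm, ypvs, lpgi, zudf}, |N(qvwu)| = 12.
4 parts of sizes [6, 4, 4, 2]; α(G) = 6 = ϑ (perfect).
= 6.0000000… (decimal).
6 ≤ 6 ≤ 6: collapsed.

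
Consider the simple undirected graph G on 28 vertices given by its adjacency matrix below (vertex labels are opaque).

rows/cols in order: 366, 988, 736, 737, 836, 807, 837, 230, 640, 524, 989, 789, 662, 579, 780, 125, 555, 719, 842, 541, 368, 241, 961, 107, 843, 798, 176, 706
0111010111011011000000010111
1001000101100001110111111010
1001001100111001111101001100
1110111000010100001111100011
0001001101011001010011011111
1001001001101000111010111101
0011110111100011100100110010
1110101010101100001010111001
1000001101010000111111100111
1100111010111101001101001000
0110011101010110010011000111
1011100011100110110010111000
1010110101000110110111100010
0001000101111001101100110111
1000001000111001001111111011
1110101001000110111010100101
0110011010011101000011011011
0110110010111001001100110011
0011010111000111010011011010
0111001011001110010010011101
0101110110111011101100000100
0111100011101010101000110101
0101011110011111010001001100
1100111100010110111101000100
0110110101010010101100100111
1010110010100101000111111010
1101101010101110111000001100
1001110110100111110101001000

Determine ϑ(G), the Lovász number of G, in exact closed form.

Vertex 125 has 15 neighbors: 366, 988, 736, 836, 837, 524, 579, 780, 555, 719, 842, 368, 961, 798, 706.
Vertex 837 has 15 neighbors: 736, 737, 836, 807, 230, 640, 524, 989, 780, 125, 555, 541, 961, 107, 176.
Vertex 989 has 15 neighbors: 988, 736, 807, 837, 230, 524, 789, 579, 780, 719, 368, 241, 798, 176, 706.
deg(176) = 15; N(176) = {366, 988, 737, 836, 837, 640, 989, 662, 579, 780, 555, 719, 842, 843, 798}.
deg(v) = 15 for all v (|V|=28); Kneser-type, 2-subsets of [8].
The 3 distinct eigenvalues: [15.0, 1.0, -5.0].
−28·(-5) / ((15)−(-5)) = 7 = ϑ(G).
= 7.0000… (decimal).

7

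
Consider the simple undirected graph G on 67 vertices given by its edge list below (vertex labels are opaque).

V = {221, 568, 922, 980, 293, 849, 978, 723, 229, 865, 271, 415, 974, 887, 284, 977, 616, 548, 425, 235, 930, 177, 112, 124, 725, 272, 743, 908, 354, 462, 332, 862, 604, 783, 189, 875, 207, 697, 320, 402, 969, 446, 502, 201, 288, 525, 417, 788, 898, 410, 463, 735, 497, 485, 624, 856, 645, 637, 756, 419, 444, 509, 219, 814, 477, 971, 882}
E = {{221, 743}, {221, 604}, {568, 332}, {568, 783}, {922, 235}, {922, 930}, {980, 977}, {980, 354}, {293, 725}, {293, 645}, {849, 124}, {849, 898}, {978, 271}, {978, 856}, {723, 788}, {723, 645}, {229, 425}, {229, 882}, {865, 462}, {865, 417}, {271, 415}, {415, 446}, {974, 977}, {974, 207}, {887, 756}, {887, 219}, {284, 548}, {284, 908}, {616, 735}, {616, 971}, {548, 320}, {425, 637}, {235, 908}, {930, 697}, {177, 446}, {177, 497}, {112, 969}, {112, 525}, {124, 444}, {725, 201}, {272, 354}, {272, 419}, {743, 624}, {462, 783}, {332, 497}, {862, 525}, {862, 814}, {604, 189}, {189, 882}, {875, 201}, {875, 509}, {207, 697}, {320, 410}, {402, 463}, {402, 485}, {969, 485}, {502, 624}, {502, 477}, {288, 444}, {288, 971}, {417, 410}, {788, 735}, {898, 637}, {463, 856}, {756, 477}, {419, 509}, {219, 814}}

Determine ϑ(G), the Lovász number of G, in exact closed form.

Vertex 814 has 2 neighbors: 862, 219.
N(978) = {271, 856}, |N(978)| = 2.
N(332) = {568, 497}, |N(332)| = 2.
Vertex 908 has 2 neighbors: 284, 235.
67-vertex 2-regular graph: this is C_{67}, the 67-cycle.
The 34 distinct eigenvalues: [2.0, 1.99121, 1.96493, 1.92137, 1.86093, 1.78414, 1.69166, 1.58432, 1.46306, 1.32894, 1.18314, 1.02695, 0.86173, 0.68893, 0.51009, 0.32675, 0.14055, -0.04689, -0.23391, -0.41888, -0.60017, -0.77618, -0.94538, -1.10626, -1.25743, -1.39754, -1.52537, -1.6398, -1.73981, -1.82454, -1.89323, -1.94529, -1.98025, -1.9978].
ϑ = −N·λ_min/(λ_max−λ_min) = −67·(-2*cos(pi/67))/(2−(-2*cos(pi/67))) = 67*cos(pi/67)/(cos(pi/67) + 1).
Numerically 33.481580.
33 ≤ 67*cos(pi/67)/(cos(pi/67) + 1) ≤ 34: both strict.

67*cos(pi/67)/(cos(pi/67) + 1)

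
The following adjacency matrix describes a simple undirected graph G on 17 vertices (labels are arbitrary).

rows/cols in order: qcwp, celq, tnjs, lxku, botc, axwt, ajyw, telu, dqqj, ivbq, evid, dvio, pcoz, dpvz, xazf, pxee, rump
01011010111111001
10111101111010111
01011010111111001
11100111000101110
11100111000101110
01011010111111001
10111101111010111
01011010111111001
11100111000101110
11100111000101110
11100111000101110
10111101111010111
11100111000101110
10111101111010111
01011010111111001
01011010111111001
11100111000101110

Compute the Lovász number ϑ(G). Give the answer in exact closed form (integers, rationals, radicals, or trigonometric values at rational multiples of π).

7

N(evid) = {qcwp, celq, tnjs, axwt, ajyw, telu, dvio, dpvz, xazf, pxee}, |N(evid)| = 10.
N(tnjs) = {celq, lxku, botc, ajyw, dqqj, ivbq, evid, dvio, pcoz, dpvz, rump}, |N(tnjs)| = 11.
Vertex botc has 10 neighbors: qcwp, celq, tnjs, axwt, ajyw, telu, dvio, dpvz, xazf, pxee.
deg(lxku) = 10; N(lxku) = {qcwp, celq, tnjs, axwt, ajyw, telu, dvio, dpvz, xazf, pxee}.
Complete multipartite on [7, 6, 4]: sandwich collapses at ϑ=7.
ϑ(G) ≈ 7.00000000.
7 ≤ 7 ≤ 7: collapsed.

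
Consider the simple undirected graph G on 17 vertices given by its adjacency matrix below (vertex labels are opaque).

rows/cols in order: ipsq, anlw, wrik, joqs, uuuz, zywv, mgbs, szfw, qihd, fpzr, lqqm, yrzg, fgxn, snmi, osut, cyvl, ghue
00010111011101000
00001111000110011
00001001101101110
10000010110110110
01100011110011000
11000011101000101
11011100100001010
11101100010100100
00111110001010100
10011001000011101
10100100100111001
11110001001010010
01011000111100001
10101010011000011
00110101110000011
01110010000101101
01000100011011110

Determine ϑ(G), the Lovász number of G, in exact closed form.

Vertex osut has 8 neighbors: wrik, joqs, zywv, szfw, qihd, fpzr, cyvl, ghue.
Vertex mgbs has 8 neighbors: ipsq, anlw, joqs, uuuz, zywv, qihd, snmi, cyvl.
N(fgxn) = {anlw, joqs, uuuz, qihd, fpzr, lqqm, yrzg, ghue}, |N(fgxn)| = 8.
deg(joqs) = 8; N(joqs) = {ipsq, mgbs, qihd, fpzr, yrzg, fgxn, osut, cyvl}.
8-regular, N=17; strongly regular (17,8,3,4).
spec(A) ≈ [8.0, 1.5616, -2.5616] (distinct, 4 d.p.).
Lovász: ϑ = −17(-sqrt(17)/2 - 1/2)/(8+-(-sqrt(17)/2 - 1/2)) = sqrt(17).
≈ 4.12311 (to 5 d.p.).

sqrt(17)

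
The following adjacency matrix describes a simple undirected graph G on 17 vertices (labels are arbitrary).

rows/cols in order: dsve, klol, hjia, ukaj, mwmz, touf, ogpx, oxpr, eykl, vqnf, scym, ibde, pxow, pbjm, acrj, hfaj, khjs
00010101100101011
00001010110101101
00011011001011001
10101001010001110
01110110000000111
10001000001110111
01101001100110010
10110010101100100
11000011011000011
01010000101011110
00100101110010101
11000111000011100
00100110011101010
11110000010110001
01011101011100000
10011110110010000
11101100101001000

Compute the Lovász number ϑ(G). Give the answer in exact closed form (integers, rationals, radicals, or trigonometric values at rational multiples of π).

sqrt(17)

Vertex acrj has 8 neighbors: klol, ukaj, mwmz, touf, oxpr, vqnf, scym, ibde.
Vertex pbjm has 8 neighbors: dsve, klol, hjia, ukaj, vqnf, ibde, pxow, khjs.
N(khjs) = {dsve, klol, hjia, mwmz, touf, eykl, scym, pbjm}, |N(khjs)| = 8.
Vertex touf has 8 neighbors: dsve, mwmz, scym, ibde, pxow, acrj, hfaj, khjs.
deg(v) = 8 for all v (|V|=17); strongly regular (17,8,3,4).
spec(A) ≈ [8.0, 1.562, -2.562] (distinct, 3 d.p.).
−17·(-sqrt(17)/2 - 1/2) / ((8)−(-sqrt(17)/2 - 1/2)) = sqrt(17) = ϑ(G).
ϑ(G) ≈ 4.12310563.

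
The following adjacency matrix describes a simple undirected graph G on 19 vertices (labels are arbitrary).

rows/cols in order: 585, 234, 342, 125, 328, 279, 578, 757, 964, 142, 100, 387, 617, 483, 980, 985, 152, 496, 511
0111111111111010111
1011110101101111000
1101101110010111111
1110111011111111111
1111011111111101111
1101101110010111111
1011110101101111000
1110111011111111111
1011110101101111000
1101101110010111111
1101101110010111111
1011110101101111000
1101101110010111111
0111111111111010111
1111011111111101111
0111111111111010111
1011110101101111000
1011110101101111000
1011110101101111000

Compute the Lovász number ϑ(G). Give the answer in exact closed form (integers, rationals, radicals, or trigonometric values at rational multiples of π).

7

Vertex 585 has 16 neighbors: 234, 342, 125, 328, 279, 578, 757, 964, 142, 100, 387, 617, 980, 152, 496, 511.
Vertex 757 has 17 neighbors: 585, 234, 342, 328, 279, 578, 964, 142, 100, 387, 617, 483, 980, 985, 152, 496, 511.
deg(496) = 12; N(496) = {585, 342, 125, 328, 279, 757, 142, 100, 617, 483, 980, 985}.
N(578) = {585, 342, 125, 328, 279, 757, 142, 100, 617, 483, 980, 985}, |N(578)| = 12.
Complete 5-partite, parts [7, 5, 3, 2, 2]: perfect, ϑ = α = 7.
ϑ(G) ≈ 7.000000000.
7 ≤ 7 ≤ 7: collapsed.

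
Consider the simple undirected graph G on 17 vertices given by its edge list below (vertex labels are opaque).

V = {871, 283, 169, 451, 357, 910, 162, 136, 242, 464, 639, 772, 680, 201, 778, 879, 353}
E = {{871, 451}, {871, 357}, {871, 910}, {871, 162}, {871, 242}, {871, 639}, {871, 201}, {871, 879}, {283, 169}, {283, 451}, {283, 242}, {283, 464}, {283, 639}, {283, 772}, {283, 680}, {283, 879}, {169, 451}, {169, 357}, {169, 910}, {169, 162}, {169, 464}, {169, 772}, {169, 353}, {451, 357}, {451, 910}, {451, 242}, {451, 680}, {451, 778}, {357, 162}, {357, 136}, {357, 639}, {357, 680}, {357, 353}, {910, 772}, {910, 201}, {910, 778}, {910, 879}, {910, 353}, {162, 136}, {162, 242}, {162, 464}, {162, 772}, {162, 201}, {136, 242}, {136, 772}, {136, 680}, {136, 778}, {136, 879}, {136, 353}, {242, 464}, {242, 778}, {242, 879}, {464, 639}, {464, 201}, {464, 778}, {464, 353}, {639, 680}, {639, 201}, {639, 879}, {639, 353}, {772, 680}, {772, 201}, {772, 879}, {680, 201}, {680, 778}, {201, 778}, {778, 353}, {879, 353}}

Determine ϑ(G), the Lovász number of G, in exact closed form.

sqrt(17)

Vertex 242 has 8 neighbors: 871, 283, 451, 162, 136, 464, 778, 879.
Vertex 162 has 8 neighbors: 871, 169, 357, 136, 242, 464, 772, 201.
N(169) = {283, 451, 357, 910, 162, 464, 772, 353}, |N(169)| = 8.
N(910) = {871, 169, 451, 772, 201, 778, 879, 353}, |N(910)| = 8.
Every vertex has degree 8 (N=17); SR(17,8,3,4) — a Paley graph.
Distinct eigenvalues (to 4 d.p.): [8.0, 1.5616, -2.5616].
λ_max=8, λ_min=-sqrt(17)/2 - 1/2; ϑ = −17·λ_min/(λ_max−λ_min) = sqrt(17).
≈ 4.123105626 (to 9 d.p.).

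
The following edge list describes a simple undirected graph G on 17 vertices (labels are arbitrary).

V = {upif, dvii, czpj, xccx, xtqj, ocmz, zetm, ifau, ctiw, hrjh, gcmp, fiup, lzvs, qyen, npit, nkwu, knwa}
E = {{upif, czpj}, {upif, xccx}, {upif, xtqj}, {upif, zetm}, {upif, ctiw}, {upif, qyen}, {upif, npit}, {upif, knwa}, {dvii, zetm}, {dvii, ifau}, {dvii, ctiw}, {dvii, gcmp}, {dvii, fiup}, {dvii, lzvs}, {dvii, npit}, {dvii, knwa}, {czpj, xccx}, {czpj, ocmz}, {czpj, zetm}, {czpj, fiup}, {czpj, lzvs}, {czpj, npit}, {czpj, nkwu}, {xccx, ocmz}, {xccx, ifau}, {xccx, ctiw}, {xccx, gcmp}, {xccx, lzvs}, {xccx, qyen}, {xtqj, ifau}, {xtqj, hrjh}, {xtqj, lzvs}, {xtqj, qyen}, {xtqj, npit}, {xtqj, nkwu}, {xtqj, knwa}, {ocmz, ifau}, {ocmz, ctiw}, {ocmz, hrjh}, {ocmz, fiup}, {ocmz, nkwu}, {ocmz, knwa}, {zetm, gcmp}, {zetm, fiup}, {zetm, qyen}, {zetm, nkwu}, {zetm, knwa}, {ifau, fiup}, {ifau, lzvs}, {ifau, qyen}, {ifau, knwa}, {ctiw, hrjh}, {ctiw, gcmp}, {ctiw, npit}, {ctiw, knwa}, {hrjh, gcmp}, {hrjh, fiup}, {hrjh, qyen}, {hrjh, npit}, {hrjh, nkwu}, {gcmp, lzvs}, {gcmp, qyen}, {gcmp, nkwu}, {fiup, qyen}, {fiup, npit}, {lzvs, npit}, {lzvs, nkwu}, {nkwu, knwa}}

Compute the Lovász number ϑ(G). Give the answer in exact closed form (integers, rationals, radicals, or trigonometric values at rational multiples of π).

Vertex czpj has 8 neighbors: upif, xccx, ocmz, zetm, fiup, lzvs, npit, nkwu.
N(knwa) = {upif, dvii, xtqj, ocmz, zetm, ifau, ctiw, nkwu}, |N(knwa)| = 8.
N(hrjh) = {xtqj, ocmz, ctiw, gcmp, fiup, qyen, npit, nkwu}, |N(hrjh)| = 8.
N(upif) = {czpj, xccx, xtqj, zetm, ctiw, qyen, npit, knwa}, |N(upif)| = 8.
G on 17 vertices is 8-regular; SR(17,8,3,4) — a Paley graph.
spec(A) ≈ [8.0, 1.561553, -2.561553] (distinct, 6 d.p.).
With N=17: ϑ(G) = 17·(-(-sqrt(17)/2 - 1/2))/(8−(-sqrt(17)/2 - 1/2)) = sqrt(17).
= 4.123105626… (decimal).

sqrt(17)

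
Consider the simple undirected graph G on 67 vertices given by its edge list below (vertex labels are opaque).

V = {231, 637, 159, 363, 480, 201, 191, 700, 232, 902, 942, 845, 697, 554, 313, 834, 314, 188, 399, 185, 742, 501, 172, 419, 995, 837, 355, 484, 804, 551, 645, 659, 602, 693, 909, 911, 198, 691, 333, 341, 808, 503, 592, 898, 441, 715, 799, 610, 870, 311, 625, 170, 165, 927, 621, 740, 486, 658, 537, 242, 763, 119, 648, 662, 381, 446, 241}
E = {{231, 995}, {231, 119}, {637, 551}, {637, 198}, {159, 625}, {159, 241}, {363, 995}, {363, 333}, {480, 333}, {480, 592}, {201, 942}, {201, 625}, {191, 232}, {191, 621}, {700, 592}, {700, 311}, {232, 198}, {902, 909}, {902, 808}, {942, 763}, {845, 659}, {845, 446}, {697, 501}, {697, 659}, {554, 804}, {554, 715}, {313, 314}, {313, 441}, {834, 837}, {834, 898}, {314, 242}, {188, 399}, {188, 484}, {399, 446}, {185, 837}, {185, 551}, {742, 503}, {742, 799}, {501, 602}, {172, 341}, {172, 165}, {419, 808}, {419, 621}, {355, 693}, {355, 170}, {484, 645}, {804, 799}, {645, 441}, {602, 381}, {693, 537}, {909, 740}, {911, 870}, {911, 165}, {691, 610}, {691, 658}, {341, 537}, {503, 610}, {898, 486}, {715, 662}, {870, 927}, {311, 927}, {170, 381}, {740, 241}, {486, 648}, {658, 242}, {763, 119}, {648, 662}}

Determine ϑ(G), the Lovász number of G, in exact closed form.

deg(341) = 2; N(341) = {172, 537}.
N(837) = {834, 185}, |N(837)| = 2.
Vertex 232 has 2 neighbors: 191, 198.
Vertex 554 has 2 neighbors: 804, 715.
deg(v) = 2 for all v (|V|=67); this is C_{67}, the 67-cycle.
spec(A) ≈ [2.0, 1.99121, 1.96493, 1.92137, 1.86093, 1.78414, 1.69166, 1.58432, 1.46306, 1.32894, 1.18314, 1.02695, 0.86173, 0.68893, 0.51009, 0.32675, 0.14055, -0.04689, -0.23391, -0.41888, -0.60017, -0.77618, -0.94538, -1.10626, -1.25743, -1.39754, -1.52537, -1.6398, -1.73981, -1.82454, -1.89323, -1.94529, -1.98025, -1.9978] (distinct, 5 d.p.).
Lovász: ϑ = −67(-2*cos(pi/67))/(2+-(-1)*2*cos(pi/67)) = 67*cos(pi/67)/(cos(pi/67) + 1).
ϑ(G) ≈ 33.4815798.
Check 33 ≤ 67*cos(pi/67)/(cos(pi/67) + 1) ≤ 34: both strict.

67*cos(pi/67)/(cos(pi/67) + 1)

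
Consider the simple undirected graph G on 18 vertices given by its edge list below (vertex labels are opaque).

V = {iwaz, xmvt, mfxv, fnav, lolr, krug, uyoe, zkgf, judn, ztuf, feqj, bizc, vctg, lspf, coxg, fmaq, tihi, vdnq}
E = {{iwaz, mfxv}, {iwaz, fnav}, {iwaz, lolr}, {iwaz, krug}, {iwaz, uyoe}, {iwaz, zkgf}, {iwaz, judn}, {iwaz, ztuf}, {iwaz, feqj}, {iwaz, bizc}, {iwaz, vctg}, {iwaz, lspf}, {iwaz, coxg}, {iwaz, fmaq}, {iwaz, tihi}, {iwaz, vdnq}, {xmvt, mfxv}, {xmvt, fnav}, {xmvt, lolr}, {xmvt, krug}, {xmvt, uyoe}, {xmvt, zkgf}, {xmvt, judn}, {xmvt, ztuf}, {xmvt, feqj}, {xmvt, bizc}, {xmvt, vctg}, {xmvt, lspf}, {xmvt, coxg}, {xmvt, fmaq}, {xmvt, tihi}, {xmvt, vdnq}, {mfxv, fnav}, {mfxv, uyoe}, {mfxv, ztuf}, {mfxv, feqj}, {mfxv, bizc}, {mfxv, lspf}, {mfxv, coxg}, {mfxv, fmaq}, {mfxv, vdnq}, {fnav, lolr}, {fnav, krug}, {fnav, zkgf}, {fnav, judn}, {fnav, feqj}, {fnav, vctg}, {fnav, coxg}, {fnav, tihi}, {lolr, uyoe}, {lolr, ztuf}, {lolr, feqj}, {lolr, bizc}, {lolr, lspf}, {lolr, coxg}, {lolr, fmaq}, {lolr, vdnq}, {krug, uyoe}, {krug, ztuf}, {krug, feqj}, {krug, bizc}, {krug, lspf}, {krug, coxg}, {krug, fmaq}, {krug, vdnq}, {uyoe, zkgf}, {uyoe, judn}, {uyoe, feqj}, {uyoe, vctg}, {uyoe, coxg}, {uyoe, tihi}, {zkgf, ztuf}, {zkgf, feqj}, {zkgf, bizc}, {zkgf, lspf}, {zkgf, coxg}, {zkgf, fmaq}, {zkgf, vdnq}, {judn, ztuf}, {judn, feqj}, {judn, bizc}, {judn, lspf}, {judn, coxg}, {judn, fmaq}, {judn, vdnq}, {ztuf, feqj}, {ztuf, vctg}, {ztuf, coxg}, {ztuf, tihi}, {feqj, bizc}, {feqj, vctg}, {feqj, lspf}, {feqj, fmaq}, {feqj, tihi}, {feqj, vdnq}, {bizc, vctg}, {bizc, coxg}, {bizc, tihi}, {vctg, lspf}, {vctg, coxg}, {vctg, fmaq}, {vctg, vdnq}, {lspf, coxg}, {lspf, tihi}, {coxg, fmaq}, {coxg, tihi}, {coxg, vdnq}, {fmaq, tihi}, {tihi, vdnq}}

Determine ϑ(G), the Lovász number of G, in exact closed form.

7

deg(vctg) = 11; N(vctg) = {iwaz, xmvt, fnav, uyoe, ztuf, feqj, bizc, lspf, coxg, fmaq, vdnq}.
deg(iwaz) = 16; N(iwaz) = {mfxv, fnav, lolr, krug, uyoe, zkgf, judn, ztuf, feqj, bizc, vctg, lspf, coxg, fmaq, tihi, vdnq}.
Vertex vdnq has 11 neighbors: iwaz, xmvt, mfxv, lolr, krug, zkgf, judn, feqj, vctg, coxg, tihi.
deg(judn) = 11; N(judn) = {iwaz, xmvt, fnav, uyoe, ztuf, feqj, bizc, lspf, coxg, fmaq, vdnq}.
4 parts of sizes [7, 7, 2, 2]; α(G) = 7 = ϑ (perfect).
Numerically 7.00000.
Lovász sandwich 7 ≤ 7 ≤ 7: collapsed.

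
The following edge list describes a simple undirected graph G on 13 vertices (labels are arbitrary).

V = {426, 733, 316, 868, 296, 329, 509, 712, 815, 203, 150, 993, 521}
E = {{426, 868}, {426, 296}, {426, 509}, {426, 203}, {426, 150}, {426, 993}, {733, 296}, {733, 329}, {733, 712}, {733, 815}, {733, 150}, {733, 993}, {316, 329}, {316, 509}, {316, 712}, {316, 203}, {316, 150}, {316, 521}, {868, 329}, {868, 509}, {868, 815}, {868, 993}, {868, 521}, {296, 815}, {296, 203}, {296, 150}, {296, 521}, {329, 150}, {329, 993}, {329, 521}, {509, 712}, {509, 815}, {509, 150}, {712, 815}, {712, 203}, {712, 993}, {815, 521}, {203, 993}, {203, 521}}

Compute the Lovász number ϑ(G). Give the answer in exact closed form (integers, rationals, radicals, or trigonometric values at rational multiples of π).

Vertex 815 has 6 neighbors: 733, 868, 296, 509, 712, 521.
Vertex 733 has 6 neighbors: 296, 329, 712, 815, 150, 993.
N(521) = {316, 868, 296, 329, 815, 203}, |N(521)| = 6.
deg(296) = 6; N(296) = {426, 733, 815, 203, 150, 521}.
Every vertex has degree 6 (N=13); strongly regular (13,6,2,3).
A has 3 distinct eigenvalues ≈ [6.0, 1.3028, -2.3028].
ϑ = −N·λ_min/(λ_max−λ_min) = −13·(-sqrt(13)/2 - 1/2)/(6−(-sqrt(13)/2 - 1/2)) = sqrt(13).
Numerically 3.6056.

sqrt(13)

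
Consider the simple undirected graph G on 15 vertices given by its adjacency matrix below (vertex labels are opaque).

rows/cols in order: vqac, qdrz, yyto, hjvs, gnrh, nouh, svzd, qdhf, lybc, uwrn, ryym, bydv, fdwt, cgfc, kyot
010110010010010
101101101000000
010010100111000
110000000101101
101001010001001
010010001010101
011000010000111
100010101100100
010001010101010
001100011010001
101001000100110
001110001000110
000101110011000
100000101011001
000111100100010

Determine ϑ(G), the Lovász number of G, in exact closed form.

5

N(lybc) = {qdrz, nouh, qdhf, uwrn, bydv, cgfc}, |N(lybc)| = 6.
deg(cgfc) = 6; N(cgfc) = {vqac, svzd, lybc, ryym, bydv, kyot}.
deg(fdwt) = 6; N(fdwt) = {hjvs, nouh, svzd, qdhf, ryym, bydv}.
deg(kyot) = 6; N(kyot) = {hjvs, gnrh, nouh, svzd, uwrn, cgfc}.
deg(v) = 6 for all v (|V|=15); Kneser-type, 2-subsets of [6].
A has 3 distinct eigenvalues ≈ [6.0, 1.0, -3.0].
−15·(-3) / ((6)−(-3)) = 5 = ϑ(G).
= 5.0000… (decimal).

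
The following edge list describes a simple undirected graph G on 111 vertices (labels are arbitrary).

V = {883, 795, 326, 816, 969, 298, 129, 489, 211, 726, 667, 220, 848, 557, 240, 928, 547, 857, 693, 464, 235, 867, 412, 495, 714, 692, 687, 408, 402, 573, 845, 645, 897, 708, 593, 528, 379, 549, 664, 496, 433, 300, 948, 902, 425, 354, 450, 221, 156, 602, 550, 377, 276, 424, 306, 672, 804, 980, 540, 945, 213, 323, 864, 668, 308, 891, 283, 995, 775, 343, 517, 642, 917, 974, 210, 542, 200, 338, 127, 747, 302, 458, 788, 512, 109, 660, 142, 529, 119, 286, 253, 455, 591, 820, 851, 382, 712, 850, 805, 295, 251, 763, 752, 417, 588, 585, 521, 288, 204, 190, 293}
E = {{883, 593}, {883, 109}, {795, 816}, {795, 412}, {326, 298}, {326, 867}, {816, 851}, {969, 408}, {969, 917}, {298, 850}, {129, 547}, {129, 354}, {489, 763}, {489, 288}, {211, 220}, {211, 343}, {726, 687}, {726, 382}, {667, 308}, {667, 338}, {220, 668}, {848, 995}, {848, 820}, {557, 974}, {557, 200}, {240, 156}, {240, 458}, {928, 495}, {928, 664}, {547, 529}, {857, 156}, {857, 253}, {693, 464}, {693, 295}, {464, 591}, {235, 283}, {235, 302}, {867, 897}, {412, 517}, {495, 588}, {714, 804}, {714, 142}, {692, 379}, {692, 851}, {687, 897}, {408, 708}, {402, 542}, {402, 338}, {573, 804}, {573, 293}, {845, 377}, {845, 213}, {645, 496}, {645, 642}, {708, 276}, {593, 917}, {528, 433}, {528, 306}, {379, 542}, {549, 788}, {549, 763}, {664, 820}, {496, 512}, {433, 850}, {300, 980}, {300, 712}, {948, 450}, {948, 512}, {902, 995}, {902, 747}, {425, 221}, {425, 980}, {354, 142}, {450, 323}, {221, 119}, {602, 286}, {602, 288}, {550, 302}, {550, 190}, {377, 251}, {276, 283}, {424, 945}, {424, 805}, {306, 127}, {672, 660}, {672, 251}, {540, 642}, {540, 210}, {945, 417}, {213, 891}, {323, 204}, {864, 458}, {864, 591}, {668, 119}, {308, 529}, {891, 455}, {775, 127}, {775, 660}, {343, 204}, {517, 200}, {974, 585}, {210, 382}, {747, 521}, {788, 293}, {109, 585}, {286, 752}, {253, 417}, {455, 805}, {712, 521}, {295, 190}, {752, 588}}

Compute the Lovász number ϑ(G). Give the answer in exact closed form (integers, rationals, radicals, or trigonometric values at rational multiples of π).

111*cos(pi/111)/(cos(pi/111) + 1)

N(850) = {298, 433}, |N(850)| = 2.
N(660) = {672, 775}, |N(660)| = 2.
Vertex 129 has 2 neighbors: 547, 354.
deg(687) = 2; N(687) = {726, 897}.
deg(v) = 2 for all v (|V|=111); a single 111-cycle (edge-transitive).
spec(A) ≈ [2.0, 1.9968, 1.9872, 1.97123, 1.94895, 1.92043, 1.88575, 1.84504, 1.79841, 1.74603, 1.68805, 1.62466, 1.55607, 1.4825, 1.40417, 1.32135, 1.23429, 1.14329, 1.04861, 0.95058, 0.84951, 0.74571, 0.63953, 0.53129, 0.42136, 0.31007, 0.19779, 0.08488, -0.0283, -0.1414, -0.25404, -0.36586, -0.47652, -0.58565, -0.6929, -0.79793, -0.90041, -1.0, -1.09639, -1.18927, -1.27833, -1.36331, -1.44391, -1.51989, -1.591, -1.65702, -1.71773, -1.77293, -1.82246, -1.86614, -1.90385, -1.93547, -1.96088, -1.98001, -1.99279, -1.9992] (distinct, 5 d.p.).
With N=111: ϑ(G) = 111·(-(-1)*2*cos(pi/111))/(2−(-2*cos(pi/111))) = 111*cos(pi/111)/(cos(pi/111) + 1).
ϑ(G) ≈ 55.48888.
55 ≤ 111*cos(pi/111)/(cos(pi/111) + 1) ≤ 56: both strict.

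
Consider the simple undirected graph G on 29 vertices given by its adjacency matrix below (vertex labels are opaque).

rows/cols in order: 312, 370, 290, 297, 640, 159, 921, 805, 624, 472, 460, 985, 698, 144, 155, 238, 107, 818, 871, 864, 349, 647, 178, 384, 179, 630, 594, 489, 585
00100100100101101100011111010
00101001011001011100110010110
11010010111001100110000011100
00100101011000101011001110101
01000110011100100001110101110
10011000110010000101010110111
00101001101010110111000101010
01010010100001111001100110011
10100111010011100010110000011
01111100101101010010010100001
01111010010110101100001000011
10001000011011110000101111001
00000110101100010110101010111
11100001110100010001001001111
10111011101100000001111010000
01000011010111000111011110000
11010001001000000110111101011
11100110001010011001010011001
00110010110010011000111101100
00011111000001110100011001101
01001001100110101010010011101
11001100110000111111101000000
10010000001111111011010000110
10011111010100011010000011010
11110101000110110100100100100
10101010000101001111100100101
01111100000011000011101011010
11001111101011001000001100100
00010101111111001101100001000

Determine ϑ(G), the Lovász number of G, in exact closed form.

sqrt(29)

Vertex 178 has 14 neighbors: 312, 297, 460, 985, 698, 144, 155, 238, 107, 871, 864, 647, 594, 489.
Vertex 144 has 14 neighbors: 312, 370, 290, 805, 624, 472, 985, 238, 864, 178, 630, 594, 489, 585.
Vertex 489 has 14 neighbors: 312, 370, 640, 159, 921, 805, 624, 460, 698, 144, 107, 178, 384, 594.
deg(640) = 14; N(640) = {370, 159, 921, 472, 460, 985, 155, 864, 349, 647, 384, 630, 594, 489}.
deg(v) = 14 for all v (|V|=29); strongly regular (29,14,6,7).
spec(A) ≈ [14.0, 2.192582, -3.192582] (distinct, 6 d.p.).
−29·(-sqrt(29)/2 - 1/2) / ((14)−(-sqrt(29)/2 - 1/2)) = sqrt(29) = ϑ(G).
= 5.38516481… (decimal).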